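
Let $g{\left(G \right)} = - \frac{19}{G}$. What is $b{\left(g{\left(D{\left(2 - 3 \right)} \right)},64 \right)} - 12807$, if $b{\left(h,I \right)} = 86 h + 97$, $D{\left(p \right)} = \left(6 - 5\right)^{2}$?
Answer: $-14344$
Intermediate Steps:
$D{\left(p \right)} = 1$ ($D{\left(p \right)} = 1^{2} = 1$)
$b{\left(h,I \right)} = 97 + 86 h$
$b{\left(g{\left(D{\left(2 - 3 \right)} \right)},64 \right)} - 12807 = \left(97 + 86 \left(- \frac{19}{1}\right)\right) - 12807 = \left(97 + 86 \left(\left(-19\right) 1\right)\right) - 12807 = \left(97 + 86 \left(-19\right)\right) - 12807 = \left(97 - 1634\right) - 12807 = -1537 - 12807 = -14344$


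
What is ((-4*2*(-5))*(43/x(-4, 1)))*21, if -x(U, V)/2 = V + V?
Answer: -9030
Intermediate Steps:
x(U, V) = -4*V (x(U, V) = -2*(V + V) = -4*V)
((-4*2*(-5))*(43/x(-4, 1)))*21 = ((-4*2*(-5))*(43/((-4*1))))*21 = ((-8*(-5))*(43/(-4)))*21 = (40*(43*(-¼)))*21 = (40*(-43/4))*21 = -430*21 = -9030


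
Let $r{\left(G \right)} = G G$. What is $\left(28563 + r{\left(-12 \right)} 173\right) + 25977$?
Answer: $79452$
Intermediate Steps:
$r{\left(G \right)} = G^{2}$
$\left(28563 + r{\left(-12 \right)} 173\right) + 25977 = \left(28563 + \left(-12\right)^{2} \cdot 173\right) + 25977 = \left(28563 + 144 \cdot 173\right) + 25977 = \left(28563 + 24912\right) + 25977 = 53475 + 25977 = 79452$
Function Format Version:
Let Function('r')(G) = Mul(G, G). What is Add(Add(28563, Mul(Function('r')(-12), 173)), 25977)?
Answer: 79452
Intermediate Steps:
Function('r')(G) = Pow(G, 2)
Add(Add(28563, Mul(Function('r')(-12), 173)), 25977) = Add(Add(28563, Mul(Pow(-12, 2), 173)), 25977) = Add(Add(28563, Mul(144, 173)), 25977) = Add(Add(28563, 24912), 25977) = Add(53475, 25977) = 79452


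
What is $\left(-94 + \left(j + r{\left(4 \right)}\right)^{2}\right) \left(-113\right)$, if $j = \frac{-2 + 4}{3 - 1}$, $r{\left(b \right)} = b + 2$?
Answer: $5085$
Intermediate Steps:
$r{\left(b \right)} = 2 + b$
$j = 1$ ($j = \frac{2}{2} = 2 \cdot \frac{1}{2} = 1$)
$\left(-94 + \left(j + r{\left(4 \right)}\right)^{2}\right) \left(-113\right) = \left(-94 + \left(1 + \left(2 + 4\right)\right)^{2}\right) \left(-113\right) = \left(-94 + \left(1 + 6\right)^{2}\right) \left(-113\right) = \left(-94 + 7^{2}\right) \left(-113\right) = \left(-94 + 49\right) \left(-113\right) = \left(-45\right) \left(-113\right) = 5085$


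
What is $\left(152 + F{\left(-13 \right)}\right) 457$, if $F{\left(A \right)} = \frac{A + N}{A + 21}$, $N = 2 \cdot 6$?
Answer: $\frac{555255}{8} \approx 69407.0$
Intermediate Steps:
$N = 12$
$F{\left(A \right)} = \frac{12 + A}{21 + A}$ ($F{\left(A \right)} = \frac{A + 12}{A + 21} = \frac{12 + A}{21 + A}$)
$\left(152 + F{\left(-13 \right)}\right) 457 = \left(152 + \frac{12 - 13}{21 - 13}\right) 457 = \left(152 + \frac{1}{8} \left(-1\right)\right) 457 = \left(152 - \frac{1}{8}\right) 457 = \frac{1215}{8} \cdot 457 = \frac{555255}{8}$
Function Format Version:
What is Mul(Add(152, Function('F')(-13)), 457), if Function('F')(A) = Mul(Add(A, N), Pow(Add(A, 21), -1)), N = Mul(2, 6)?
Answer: Rational(555255, 8) ≈ 69407.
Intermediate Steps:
N = 12
Function('F')(A) = Mul(Pow(Add(21, A), -1), Add(12, A)) (Function('F')(A) = Mul(Add(A, 12), Pow(Add(A, 21), -1)) = Mul(Add(12, A), Pow(Add(21, A), -1)) = Mul(Pow(Add(21, A), -1), Add(12, A)))
Mul(Add(152, Function('F')(-13)), 457) = Mul(Add(152, Mul(Pow(Add(21, -13), -1), Add(12, -13))), 457) = Mul(Add(152, Mul(Pow(8, -1), -1)), 457) = Mul(Add(152, Mul(Rational(1, 8), -1)), 457) = Mul(Add(152, Rational(-1, 8)), 457) = Mul(Rational(1215, 8), 457) = Rational(555255, 8)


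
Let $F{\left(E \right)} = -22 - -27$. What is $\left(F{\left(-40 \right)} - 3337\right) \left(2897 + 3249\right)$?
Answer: $-20478472$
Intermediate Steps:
$F{\left(E \right)} = 5$ ($F{\left(E \right)} = -22 + 27 = 5$)
$\left(F{\left(-40 \right)} - 3337\right) \left(2897 + 3249\right) = \left(5 - 3337\right) \left(2897 + 3249\right) = \left(-3332\right) 6146 = -20478472$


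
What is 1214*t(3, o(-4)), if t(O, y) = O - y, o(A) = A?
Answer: 8498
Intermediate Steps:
1214*t(3, o(-4)) = 1214*(3 - 1*(-4)) = 1214*(3 + 4) = 1214*7 = 8498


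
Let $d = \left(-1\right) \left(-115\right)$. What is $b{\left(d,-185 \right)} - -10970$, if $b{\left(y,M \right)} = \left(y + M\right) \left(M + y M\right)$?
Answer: $1513170$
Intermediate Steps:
$d = 115$
$b{\left(y,M \right)} = \left(M + y\right) \left(M + M y\right)$
$b{\left(d,-185 \right)} - -10970 = - 185 \left(-185 + 115 + 115^{2} - 21275\right) - -10970 = - 185 \left(-185 + 115 + 13225 - 21275\right) + 10970 = \left(-185\right) \left(-8120\right) + 10970 = 1502200 + 10970 = 1513170$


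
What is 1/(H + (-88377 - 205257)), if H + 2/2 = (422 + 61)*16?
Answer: -1/285907 ≈ -3.4976e-6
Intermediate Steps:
H = 7727 (H = -1 + (422 + 61)*16 = -1 + 483*16 = -1 + 7728 = 7727)
1/(H + (-88377 - 205257)) = 1/(7727 + (-88377 - 205257)) = 1/(7727 - 293634) = 1/(-285907) = -1/285907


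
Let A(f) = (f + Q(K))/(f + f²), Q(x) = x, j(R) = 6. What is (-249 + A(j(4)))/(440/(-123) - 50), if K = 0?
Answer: 107133/23065 ≈ 4.6448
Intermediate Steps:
A(f) = f/(f + f²) (A(f) = (f + 0)/(f + f²) = f/(f + f²))
(-249 + A(j(4)))/(440/(-123) - 50) = (-249 + 1/(1 + 6))/(440/(-123) - 50) = (-249 + 1/7)/(440*(-1/123) - 50) = (-249 + ⅐)/(-440/123 - 50) = -1742/(7*(-6590/123)) = -1742/7*(-123/6590) = 107133/23065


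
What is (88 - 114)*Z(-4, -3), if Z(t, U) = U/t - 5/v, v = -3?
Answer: -377/6 ≈ -62.833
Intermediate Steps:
Z(t, U) = 5/3 + U/t (Z(t, U) = U/t - 5/(-3) = U/t - 5*(-⅓) = U/t + 5/3 = 5/3 + U/t)
(88 - 114)*Z(-4, -3) = (88 - 114)*(5/3 - 3/(-4)) = -26*(5/3 - 3*(-¼)) = -26*(5/3 + ¾) = -26*29/12 = -377/6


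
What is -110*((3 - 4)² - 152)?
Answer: 16610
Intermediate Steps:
-110*((3 - 4)² - 152) = -110*((-1)² - 152) = -110*(1 - 152) = -110*(-151) = 16610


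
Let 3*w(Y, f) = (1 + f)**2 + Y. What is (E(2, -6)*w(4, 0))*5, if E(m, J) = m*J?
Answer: -100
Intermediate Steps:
w(Y, f) = Y/3 + (1 + f)**2/3 (w(Y, f) = ((1 + f)**2 + Y)/3 = (Y + (1 + f)**2)/3 = Y/3 + (1 + f)**2/3)
E(m, J) = J*m
(E(2, -6)*w(4, 0))*5 = ((-6*2)*((1/3)*4 + (1 + 0)**2/3))*5 = -12*(4/3 + (1/3)*1**2)*5 = -12*(4/3 + (1/3)*1)*5 = -12*(4/3 + 1/3)*5 = -12*5/3*5 = -20*5 = -100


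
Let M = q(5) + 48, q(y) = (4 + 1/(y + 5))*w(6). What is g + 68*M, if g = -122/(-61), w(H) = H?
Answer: 24694/5 ≈ 4938.8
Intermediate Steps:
g = 2 (g = -122*(-1/61) = 2)
q(y) = 24 + 6/(5 + y) (q(y) = (4 + 1/(y + 5))*6 = (4 + 1/(5 + y))*6 = 24 + 6/(5 + y))
M = 363/5 (M = 6*(21 + 4*5)/(5 + 5) + 48 = 6*(21 + 20)/10 + 48 = 6*(1/10)*41 + 48 = 123/5 + 48 = 363/5 ≈ 72.600)
g + 68*M = 2 + 68*(363/5) = 2 + 24684/5 = 24694/5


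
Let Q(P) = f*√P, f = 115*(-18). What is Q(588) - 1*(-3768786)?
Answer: 3768786 - 28980*√3 ≈ 3.7186e+6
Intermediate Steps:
f = -2070
Q(P) = -2070*√P
Q(588) - 1*(-3768786) = -28980*√3 - 1*(-3768786) = -28980*√3 + 3768786 = 3768786 - 28980*√3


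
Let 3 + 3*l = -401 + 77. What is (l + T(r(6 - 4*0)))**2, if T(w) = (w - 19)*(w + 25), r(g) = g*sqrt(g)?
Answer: 143200 - 26496*sqrt(6) ≈ 78298.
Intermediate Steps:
r(g) = g**(3/2)
l = -109 (l = -1 + (-401 + 77)/3 = -1 + (1/3)*(-324) = -1 - 108 = -109)
T(w) = (-19 + w)*(25 + w)
(l + T(r(6 - 4*0)))**2 = (-109 + (-475 + ((6 - 4*0)**(3/2))**2 + 6*(6 - 4*0)**(3/2)))**2 = (-109 + (-475 + ((6 + 0)**(3/2))**2 + 6*(6 + 0)**(3/2)))**2 = (-109 + (-475 + (6**(3/2))**2 + 6*6**(3/2)))**2 = (-109 + (-475 + (6*sqrt(6))**2 + 6*(6*sqrt(6))))**2 = (-109 + (-475 + 216 + 36*sqrt(6)))**2 = (-109 + (-259 + 36*sqrt(6)))**2 = (-368 + 36*sqrt(6))**2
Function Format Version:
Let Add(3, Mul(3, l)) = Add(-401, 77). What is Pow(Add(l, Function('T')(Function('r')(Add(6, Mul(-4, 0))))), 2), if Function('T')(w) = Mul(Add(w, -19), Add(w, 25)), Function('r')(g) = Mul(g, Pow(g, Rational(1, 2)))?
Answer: Add(143200, Mul(-26496, Pow(6, Rational(1, 2)))) ≈ 78298.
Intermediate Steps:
Function('r')(g) = Pow(g, Rational(3, 2))
l = -109 (l = Add(-1, Mul(Rational(1, 3), Add(-401, 77))) = Add(-1, Mul(Rational(1, 3), -324)) = Add(-1, -108) = -109)
Function('T')(w) = Mul(Add(-19, w), Add(25, w))
Pow(Add(l, Function('T')(Function('r')(Add(6, Mul(-4, 0))))), 2) = Pow(Add(-109, Add(-475, Pow(Pow(Add(6, Mul(-4, 0)), Rational(3, 2)), 2), Mul(6, Pow(Add(6, Mul(-4, 0)), Rational(3, 2))))), 2) = Pow(Add(-109, Add(-475, Pow(Pow(Add(6, 0), Rational(3, 2)), 2), Mul(6, Pow(Add(6, 0), Rational(3, 2))))), 2) = Pow(Add(-109, Add(-475, Pow(Pow(6, Rational(3, 2)), 2), Mul(6, Pow(6, Rational(3, 2))))), 2) = Pow(Add(-109, Add(-475, Pow(Mul(6, Pow(6, Rational(1, 2))), 2), Mul(6, Mul(6, Pow(6, Rational(1, 2)))))), 2) = Pow(Add(-109, Add(-475, 216, Mul(36, Pow(6, Rational(1, 2))))), 2) = Pow(Add(-109, Add(-259, Mul(36, Pow(6, Rational(1, 2))))), 2) = Pow(Add(-368, Mul(36, Pow(6, Rational(1, 2)))), 2)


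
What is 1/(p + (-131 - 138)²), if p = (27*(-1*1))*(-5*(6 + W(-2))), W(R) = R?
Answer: 1/72901 ≈ 1.3717e-5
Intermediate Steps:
p = 540 (p = (27*(-1*1))*(-5*(6 - 2)) = (27*(-1))*(-5*4) = -27*(-20) = 540)
1/(p + (-131 - 138)²) = 1/(540 + (-131 - 138)²) = 1/(540 + (-269)²) = 1/(540 + 72361) = 1/72901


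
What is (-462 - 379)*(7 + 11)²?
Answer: -272484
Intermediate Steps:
(-462 - 379)*(7 + 11)² = -841*18² = -841*324 = -272484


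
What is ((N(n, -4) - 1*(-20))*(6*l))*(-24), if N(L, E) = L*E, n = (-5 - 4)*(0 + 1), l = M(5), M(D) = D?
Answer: -40320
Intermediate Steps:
l = 5
n = -9 (n = -9*1 = -9)
N(L, E) = E*L
((N(n, -4) - 1*(-20))*(6*l))*(-24) = ((-4*(-9) - 1*(-20))*(6*5))*(-24) = ((36 + 20)*30)*(-24) = (56*30)*(-24) = 1680*(-24) = -40320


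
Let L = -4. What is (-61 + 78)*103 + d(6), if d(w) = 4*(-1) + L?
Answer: 1743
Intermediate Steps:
d(w) = -8 (d(w) = 4*(-1) - 4 = -4 - 4 = -8)
(-61 + 78)*103 + d(6) = (-61 + 78)*103 - 8 = 17*103 - 8 = 1751 - 8 = 1743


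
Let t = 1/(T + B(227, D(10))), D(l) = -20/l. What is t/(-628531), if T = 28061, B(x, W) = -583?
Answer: -1/17270774818 ≈ -5.7901e-11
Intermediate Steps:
t = 1/27478 (t = 1/(28061 - 583) = 1/27478 ≈ 3.6393e-5)
t/(-628531) = (1/27478)/(-628531) = (1/27478)*(-1/628531) = -1/17270774818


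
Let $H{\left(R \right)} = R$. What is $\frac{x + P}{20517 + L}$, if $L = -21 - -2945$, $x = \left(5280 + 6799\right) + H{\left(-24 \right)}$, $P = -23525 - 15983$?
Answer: $- \frac{27453}{23441} \approx -1.1712$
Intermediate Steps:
$P = -39508$
$x = 12055$ ($x = \left(5280 + 6799\right) - 24 = 12079 - 24 = 12055$)
$L = 2924$ ($L = -21 + 2945 = 2924$)
$\frac{x + P}{20517 + L} = \frac{12055 - 39508}{20517 + 2924} = - \frac{27453}{23441}$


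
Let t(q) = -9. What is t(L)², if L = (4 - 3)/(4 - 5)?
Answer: 81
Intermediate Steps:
L = -1 (L = 1/(-1) = 1*(-1) = -1)
t(L)² = (-9)² = 81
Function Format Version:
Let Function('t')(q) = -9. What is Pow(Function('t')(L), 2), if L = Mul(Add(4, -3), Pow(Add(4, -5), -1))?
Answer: 81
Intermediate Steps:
L = -1 (L = Mul(1, Pow(-1, -1)) = Mul(1, -1) = -1)
Pow(Function('t')(L), 2) = Pow(-9, 2) = 81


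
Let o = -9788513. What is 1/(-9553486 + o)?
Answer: -1/19341999 ≈ -5.1701e-8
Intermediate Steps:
1/(-9553486 + o) = 1/(-9553486 - 9788513) = 1/(-19341999) = -1/19341999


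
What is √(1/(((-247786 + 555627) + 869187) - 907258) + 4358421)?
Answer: √317187805572540670/269770 ≈ 2087.7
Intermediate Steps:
√(1/(((-247786 + 555627) + 869187) - 907258) + 4358421) = √(1/((307841 + 869187) - 907258) + 4358421) = √(1/(1177028 - 907258) + 4358421) = √(1/269770 + 4358421) = √(1175771233171/269770) = √317187805572540670/269770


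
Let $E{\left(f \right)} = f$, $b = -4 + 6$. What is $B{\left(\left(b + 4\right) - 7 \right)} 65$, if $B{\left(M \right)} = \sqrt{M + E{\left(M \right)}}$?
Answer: $65 i \sqrt{2} \approx 91.924 i$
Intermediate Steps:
$b = 2$
$B{\left(M \right)} = \sqrt{2} \sqrt{M}$ ($B{\left(M \right)} = \sqrt{M + M} = \sqrt{2 M} = \sqrt{2} \sqrt{M}$)
$B{\left(\left(b + 4\right) - 7 \right)} 65 = \sqrt{2} \sqrt{\left(2 + 4\right) - 7} \cdot 65 = \sqrt{2} \sqrt{6 - 7} \cdot 65 = \sqrt{2} \sqrt{-1} \cdot 65 = \sqrt{2} i 65 = i \sqrt{2} \cdot 65 = 65 i \sqrt{2}$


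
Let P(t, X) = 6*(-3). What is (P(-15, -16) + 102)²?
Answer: 7056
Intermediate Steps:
P(t, X) = -18
(P(-15, -16) + 102)² = (-18 + 102)² = 84² = 7056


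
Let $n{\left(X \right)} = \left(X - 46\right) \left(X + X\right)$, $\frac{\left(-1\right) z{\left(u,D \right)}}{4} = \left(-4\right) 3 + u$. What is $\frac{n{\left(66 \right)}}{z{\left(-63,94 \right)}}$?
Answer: $\frac{44}{5} \approx 8.8$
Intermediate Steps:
$z{\left(u,D \right)} = 48 - 4 u$ ($z{\left(u,D \right)} = - 4 \left(\left(-4\right) 3 + u\right) = - 4 \left(-12 + u\right) = 48 - 4 u$)
$n{\left(X \right)} = 2 X \left(-46 + X\right)$ ($n{\left(X \right)} = \left(-46 + X\right) 2 X = 2 X \left(-46 + X\right)$)
$\frac{n{\left(66 \right)}}{z{\left(-63,94 \right)}} = \frac{2 \cdot 66 \left(-46 + 66\right)}{48 - -252} = \frac{2 \cdot 66 \cdot 20}{48 + 252} = \frac{2640}{300} = 2640 \cdot \frac{1}{300} = \frac{44}{5}$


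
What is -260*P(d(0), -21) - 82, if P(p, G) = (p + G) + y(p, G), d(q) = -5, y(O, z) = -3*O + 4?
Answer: 1738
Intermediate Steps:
y(O, z) = 4 - 3*O
P(p, G) = 4 + G - 2*p (P(p, G) = (p + G) + (4 - 3*p) = (G + p) + (4 - 3*p) = 4 + G - 2*p)
-260*P(d(0), -21) - 82 = -260*(4 - 21 - 2*(-5)) - 82 = -260*(4 - 21 + 10) - 82 = -260*(-7) - 82 = 1820 - 82 = 1738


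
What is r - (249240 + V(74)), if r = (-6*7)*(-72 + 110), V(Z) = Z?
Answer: -250910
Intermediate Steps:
r = -1596 (r = -42*38 = -1596)
r - (249240 + V(74)) = -1596 - (249240 + 74) = -1596 - 1*249314 = -1596 - 249314 = -250910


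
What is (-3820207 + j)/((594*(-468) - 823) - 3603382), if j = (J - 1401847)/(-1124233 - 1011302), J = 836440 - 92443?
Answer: 30785604143/31285160643 ≈ 0.98403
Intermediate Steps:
J = 743997
j = 131570/427107 (j = (743997 - 1401847)/(-1124233 - 1011302) = -657850/(-2135535) = -657850*(-1/2135535) = 131570/427107 ≈ 0.30805)
(-3820207 + j)/((594*(-468) - 823) - 3603382) = (-3820207 + 131570/427107)/((594*(-468) - 823) - 3603382) = -1631637019579/(427107*((-277992 - 823) - 3603382)) = -1631637019579/(427107*(-278815 - 3603382)) = -1631637019579/427107/(-3882197) = -1631637019579/427107*(-1/3882197) = 30785604143/31285160643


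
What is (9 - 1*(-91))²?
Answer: 10000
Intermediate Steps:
(9 - 1*(-91))² = (9 + 91)² = 100² = 10000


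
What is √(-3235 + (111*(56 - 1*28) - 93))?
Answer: 2*I*√55 ≈ 14.832*I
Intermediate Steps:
√(-3235 + (111*(56 - 1*28) - 93)) = √(-3235 + (111*(56 - 28) - 93)) = √(-3235 + (111*28 - 93)) = √(-3235 + (3108 - 93)) = √(-3235 + 3015) = √(-220) = 2*I*√55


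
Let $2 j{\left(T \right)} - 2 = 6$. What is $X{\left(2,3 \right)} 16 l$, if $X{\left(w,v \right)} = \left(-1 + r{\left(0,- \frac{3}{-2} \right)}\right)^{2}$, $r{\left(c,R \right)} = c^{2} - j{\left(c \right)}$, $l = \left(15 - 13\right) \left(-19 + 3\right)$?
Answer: $-12800$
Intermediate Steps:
$l = -32$ ($l = 2 \left(-16\right) = -32$)
$j{\left(T \right)} = 4$ ($j{\left(T \right)} = 1 + \frac{1}{2} \cdot 6 = 1 + 3 = 4$)
$r{\left(c,R \right)} = -4 + c^{2}$ ($r{\left(c,R \right)} = c^{2} - 4 = -4 + c^{2}$)
$X{\left(w,v \right)} = 25$ ($X{\left(w,v \right)} = \left(-1 - \left(4 - 0^{2}\right)\right)^{2} = \left(-1 + \left(-4 + 0\right)\right)^{2} = \left(-1 - 4\right)^{2} = \left(-5\right)^{2} = 25$)
$X{\left(2,3 \right)} 16 l = 25 \cdot 16 \left(-32\right) = 400 \left(-32\right) = -12800$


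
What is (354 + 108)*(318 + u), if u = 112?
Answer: 198660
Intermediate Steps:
(354 + 108)*(318 + u) = (354 + 108)*(318 + 112) = 462*430 = 198660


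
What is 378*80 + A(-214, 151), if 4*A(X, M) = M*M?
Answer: 143761/4 ≈ 35940.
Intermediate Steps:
A(X, M) = M²/4 (A(X, M) = (M*M)/4 = M²/4)
378*80 + A(-214, 151) = 378*80 + (¼)*151² = 30240 + (¼)*22801 = 30240 + 22801/4 = 143761/4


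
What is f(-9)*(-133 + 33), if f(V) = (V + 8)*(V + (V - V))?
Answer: -900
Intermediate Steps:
f(V) = V*(8 + V) (f(V) = (8 + V)*(V + 0) = (8 + V)*V = V*(8 + V))
f(-9)*(-133 + 33) = (-9*(8 - 9))*(-133 + 33) = -9*(-1)*(-100) = 9*(-100) = -900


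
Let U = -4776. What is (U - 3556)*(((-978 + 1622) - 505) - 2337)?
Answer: 18313736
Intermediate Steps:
(U - 3556)*(((-978 + 1622) - 505) - 2337) = (-4776 - 3556)*(((-978 + 1622) - 505) - 2337) = -8332*((644 - 505) - 2337) = -8332*(139 - 2337) = -8332*(-2198) = 18313736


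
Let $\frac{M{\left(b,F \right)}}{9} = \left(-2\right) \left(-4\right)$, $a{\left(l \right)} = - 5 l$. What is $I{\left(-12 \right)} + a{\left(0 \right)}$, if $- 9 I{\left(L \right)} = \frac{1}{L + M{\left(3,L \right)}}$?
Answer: $- \frac{1}{540} \approx -0.0018519$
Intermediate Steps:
$M{\left(b,F \right)} = 72$ ($M{\left(b,F \right)} = 9 \left(\left(-2\right) \left(-4\right)\right) = 9 \cdot 8 = 72$)
$I{\left(L \right)} = - \frac{1}{9 \left(72 + L\right)}$ ($I{\left(L \right)} = - \frac{1}{9 \left(L + 72\right)} = - \frac{1}{9 \left(72 + L\right)}$)
$I{\left(-12 \right)} + a{\left(0 \right)} = - \frac{1}{648 + 9 \left(-12\right)} - 0 = - \frac{1}{648 - 108} + 0 = - \frac{1}{540} + 0 = - \frac{1}{540}$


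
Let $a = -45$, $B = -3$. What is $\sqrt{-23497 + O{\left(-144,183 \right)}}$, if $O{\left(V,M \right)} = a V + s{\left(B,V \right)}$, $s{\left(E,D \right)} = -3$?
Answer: $2 i \sqrt{4255} \approx 130.46 i$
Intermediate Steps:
$O{\left(V,M \right)} = -3 - 45 V$ ($O{\left(V,M \right)} = - 45 V - 3 = -3 - 45 V$)
$\sqrt{-23497 + O{\left(-144,183 \right)}} = \sqrt{-23497 - -6477} = \sqrt{-23497 + \left(-3 + 6480\right)} = \sqrt{-23497 + 6477} = \sqrt{-17020} = 2 i \sqrt{4255}$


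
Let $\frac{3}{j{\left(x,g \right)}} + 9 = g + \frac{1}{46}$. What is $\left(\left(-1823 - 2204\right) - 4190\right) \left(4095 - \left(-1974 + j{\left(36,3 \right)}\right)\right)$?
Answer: $- \frac{1246827411}{25} \approx -4.9873 \cdot 10^{7}$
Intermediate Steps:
$j{\left(x,g \right)} = \frac{3}{- \frac{413}{46} + g}$ ($j{\left(x,g \right)} = \frac{3}{-9 + \left(g + \frac{1}{46}\right)} = \frac{3}{-9 + \left(\frac{1}{46} + g\right)} = \frac{3}{- \frac{413}{46} + g}$)
$\left(\left(-1823 - 2204\right) - 4190\right) \left(4095 - \left(-1974 + j{\left(36,3 \right)}\right)\right) = \left(\left(-1823 - 2204\right) - 4190\right) \left(4095 + \left(1974 - \frac{138}{-413 + 46 \cdot 3}\right)\right) = \left(-4027 - 4190\right) \left(4095 + \left(1974 - \frac{138}{-413 + 138}\right)\right) = - 8217 \left(4095 + \left(1974 - \frac{138}{-275}\right)\right) = - 8217 \left(4095 + \left(1974 - 138 \left(- \frac{1}{275}\right)\right)\right) = - 8217 \left(4095 + \left(1974 - - \frac{138}{275}\right)\right) = - 8217 \left(4095 + \left(1974 + \frac{138}{275}\right)\right) = - 8217 \left(4095 + \frac{542988}{275}\right) = \left(-8217\right) \frac{1669113}{275} = - \frac{1246827411}{25}$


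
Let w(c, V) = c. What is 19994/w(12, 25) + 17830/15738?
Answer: 26239961/15738 ≈ 1667.3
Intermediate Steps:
19994/w(12, 25) + 17830/15738 = 19994/12 + 17830/15738 = 19994*(1/12) + 17830*(1/15738) = 9997/6 + 8915/7869 = 26239961/15738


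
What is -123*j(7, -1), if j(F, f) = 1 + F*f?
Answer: 738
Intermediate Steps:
-123*j(7, -1) = -123*(1 + 7*(-1)) = -123*(1 - 7) = -123*(-6) = 738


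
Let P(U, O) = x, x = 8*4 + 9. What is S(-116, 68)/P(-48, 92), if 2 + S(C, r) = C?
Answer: -118/41 ≈ -2.8780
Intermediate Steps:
S(C, r) = -2 + C
x = 41 (x = 32 + 9 = 41)
P(U, O) = 41
S(-116, 68)/P(-48, 92) = (-2 - 116)/41 = -118*1/41 = -118/41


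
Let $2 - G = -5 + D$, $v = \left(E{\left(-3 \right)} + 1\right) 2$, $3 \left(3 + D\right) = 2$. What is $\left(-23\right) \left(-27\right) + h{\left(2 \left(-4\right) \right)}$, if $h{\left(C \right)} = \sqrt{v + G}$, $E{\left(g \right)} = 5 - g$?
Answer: $621 + \frac{\sqrt{246}}{3} \approx 626.23$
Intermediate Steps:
$D = - \frac{7}{3}$ ($D = -3 + \frac{1}{3} \cdot 2 = -3 + \frac{2}{3} = - \frac{7}{3} \approx -2.3333$)
$v = 18$ ($v = \left(\left(5 - -3\right) + 1\right) 2 = \left(\left(5 + 3\right) + 1\right) 2 = \left(8 + 1\right) 2 = 9 \cdot 2 = 18$)
$G = \frac{28}{3}$ ($G = 2 - \left(-5 - \frac{7}{3}\right) = 2 - - \frac{22}{3} = 2 + \frac{22}{3} = \frac{28}{3} \approx 9.3333$)
$h{\left(C \right)} = \frac{\sqrt{246}}{3}$ ($h{\left(C \right)} = \sqrt{18 + \frac{28}{3}} = \sqrt{\frac{82}{3}} = \frac{\sqrt{246}}{3}$)
$\left(-23\right) \left(-27\right) + h{\left(2 \left(-4\right) \right)} = \left(-23\right) \left(-27\right) + \frac{\sqrt{246}}{3} = 621 + \frac{\sqrt{246}}{3}$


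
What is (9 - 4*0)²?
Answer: 81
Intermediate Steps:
(9 - 4*0)² = (9 + 0)² = 9² = 81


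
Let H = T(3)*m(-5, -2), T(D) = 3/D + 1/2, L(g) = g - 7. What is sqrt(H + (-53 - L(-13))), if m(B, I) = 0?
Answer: I*sqrt(33) ≈ 5.7446*I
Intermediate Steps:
L(g) = -7 + g
T(D) = 1/2 + 3/D (T(D) = 3/D + 1*(1/2) = 3/D + 1/2 = 1/2 + 3/D)
H = 0 (H = ((1/2)*(6 + 3)/3)*0 = ((1/2)*(1/3)*9)*0 = (3/2)*0 = 0)
sqrt(H + (-53 - L(-13))) = sqrt(0 + (-53 - (-7 - 13))) = sqrt(0 + (-53 - 1*(-20))) = sqrt(0 + (-53 + 20)) = sqrt(0 - 33) = sqrt(-33) = I*sqrt(33)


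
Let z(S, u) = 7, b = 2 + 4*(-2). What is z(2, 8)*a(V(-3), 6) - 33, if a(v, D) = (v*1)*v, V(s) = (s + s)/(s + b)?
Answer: -269/9 ≈ -29.889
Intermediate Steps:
b = -6 (b = 2 - 8 = -6)
V(s) = 2*s/(-6 + s) (V(s) = (s + s)/(s - 6) = (2*s)/(-6 + s) = 2*s/(-6 + s))
a(v, D) = v² (a(v, D) = v*v = v²)
z(2, 8)*a(V(-3), 6) - 33 = 7*(2*(-3)/(-6 - 3))² - 33 = 7*(2*(-3)/(-9))² - 33 = 7*(2*(-3)*(-⅑))² - 33 = 7*(⅔)² - 33 = 7*(4/9) - 33 = 28/9 - 33 = -269/9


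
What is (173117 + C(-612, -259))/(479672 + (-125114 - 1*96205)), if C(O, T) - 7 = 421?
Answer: 173545/258353 ≈ 0.67174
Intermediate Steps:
C(O, T) = 428 (C(O, T) = 7 + 421 = 428)
(173117 + C(-612, -259))/(479672 + (-125114 - 1*96205)) = (173117 + 428)/(479672 + (-125114 - 1*96205)) = 173545/(479672 + (-125114 - 96205)) = 173545/(479672 - 221319) = 173545/258353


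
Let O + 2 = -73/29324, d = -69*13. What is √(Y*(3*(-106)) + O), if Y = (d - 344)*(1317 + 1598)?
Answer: √247299871195720229/14662 ≈ 33917.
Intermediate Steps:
d = -897
O = -58721/29324 (O = -2 - 73/29324 = -58721/29324 ≈ -2.0025)
Y = -3617515 (Y = (-897 - 344)*(1317 + 1598) = -1241*2915 = -3617515)
√(Y*(3*(-106)) + O) = √(-10852545*(-106) - 58721/29324) = √(-3617515*(-318) - 58721/29324) = √(1150369770 - 58721/29324) = √(33733443076759/29324) = √247299871195720229/14662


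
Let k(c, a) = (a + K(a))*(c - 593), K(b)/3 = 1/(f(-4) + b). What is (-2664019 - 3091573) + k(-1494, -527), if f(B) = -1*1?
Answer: -819408681/176 ≈ -4.6557e+6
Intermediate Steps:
f(B) = -1
K(b) = 3/(-1 + b)
k(c, a) = (-593 + c)*(a + 3/(-1 + a)) (k(c, a) = (a + 3/(-1 + a))*(c - 593) = (a + 3/(-1 + a))*(-593 + c) = (-593 + c)*(a + 3/(-1 + a)))
(-2664019 - 3091573) + k(-1494, -527) = (-2664019 - 3091573) + (-1779 + 3*(-1494) - 527*(-1 - 527)*(-593 - 1494))/(-1 - 527) = -5755592 + (-1779 - 4482 - 527*(-528)*(-2087))/(-528) = -5755592 - (-1779 - 4482 - 580720272)/528 = -5755592 - 1/528*(-580726533) = -5755592 + 193575511/176 = -819408681/176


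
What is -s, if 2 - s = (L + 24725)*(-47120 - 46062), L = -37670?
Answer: 1206240988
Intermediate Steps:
s = -1206240988 (s = 2 - (-37670 + 24725)*(-47120 - 46062) = 2 - (-12945)*(-93182) = 2 - 1*1206240990 = 2 - 1206240990 = -1206240988)
-s = -1*(-1206240988) = 1206240988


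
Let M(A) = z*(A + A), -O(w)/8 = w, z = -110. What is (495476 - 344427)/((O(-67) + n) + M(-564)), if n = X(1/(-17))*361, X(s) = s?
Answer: 2567833/2118111 ≈ 1.2123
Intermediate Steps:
n = -361/17 (n = 361/(-17) = -1/17*361 = -361/17 ≈ -21.235)
O(w) = -8*w
M(A) = -220*A (M(A) = -110*(A + A) = -220*A)
(495476 - 344427)/((O(-67) + n) + M(-564)) = (495476 - 344427)/((-8*(-67) - 361/17) - 220*(-564)) = 151049/((536 - 361/17) + 124080) = 151049/(8751/17 + 124080) = 151049/(2118111/17) = 151049*(17/2118111) = 2567833/2118111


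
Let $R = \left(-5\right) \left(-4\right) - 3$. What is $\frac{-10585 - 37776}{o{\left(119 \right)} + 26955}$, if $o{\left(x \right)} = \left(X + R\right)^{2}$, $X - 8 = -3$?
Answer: $- \frac{48361}{27439} \approx -1.7625$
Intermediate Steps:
$X = 5$ ($X = 8 - 3 = 5$)
$R = 17$ ($R = 20 - 3 = 17$)
$o{\left(x \right)} = 484$ ($o{\left(x \right)} = \left(5 + 17\right)^{2} = 22^{2} = 484$)
$\frac{-10585 - 37776}{o{\left(119 \right)} + 26955} = \frac{-10585 - 37776}{484 + 26955} = - \frac{48361}{27439}$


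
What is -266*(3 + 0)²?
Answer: -2394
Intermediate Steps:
-266*(3 + 0)² = -266*3² = -266*9 = -2394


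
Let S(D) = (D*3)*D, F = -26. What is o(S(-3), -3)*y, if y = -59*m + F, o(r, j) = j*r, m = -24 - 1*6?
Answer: -141264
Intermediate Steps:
m = -30 (m = -24 - 6 = -30)
S(D) = 3*D² (S(D) = (3*D)*D = 3*D²)
y = 1744 (y = -59*(-30) - 26 = 1770 - 26 = 1744)
o(S(-3), -3)*y = -9*(-3)²*1744 = -9*9*1744 = -3*27*1744 = -81*1744 = -141264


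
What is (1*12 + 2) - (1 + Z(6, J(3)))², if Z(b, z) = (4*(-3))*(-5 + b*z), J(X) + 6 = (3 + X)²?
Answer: -4405787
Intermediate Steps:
J(X) = -6 + (3 + X)²
Z(b, z) = 60 - 12*b*z (Z(b, z) = -12*(-5 + b*z) = 60 - 12*b*z)
(1*12 + 2) - (1 + Z(6, J(3)))² = (1*12 + 2) - (1 + (60 - 12*6*(-6 + (3 + 3)²)))² = (12 + 2) - (1 + (60 - 12*6*(-6 + 6²)))² = 14 - (1 + (60 - 12*6*(-6 + 36)))² = 14 - (1 + (60 - 12*6*30))² = 14 - (1 + (60 - 2160))² = 14 - (1 - 2100)² = 14 - 1*(-2099)² = 14 - 1*4405801 = 14 - 4405801 = -4405787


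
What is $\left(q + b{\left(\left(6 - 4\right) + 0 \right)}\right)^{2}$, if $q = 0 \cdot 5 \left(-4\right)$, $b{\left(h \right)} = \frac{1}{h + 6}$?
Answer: $\frac{1}{64} \approx 0.015625$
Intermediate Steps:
$b{\left(h \right)} = \frac{1}{6 + h}$
$q = 0$ ($q = 0 \left(-4\right) = 0$)
$\left(q + b{\left(\left(6 - 4\right) + 0 \right)}\right)^{2} = \left(0 + \frac{1}{6 + \left(\left(6 - 4\right) + 0\right)}\right)^{2} = \left(0 + \frac{1}{6 + \left(2 + 0\right)}\right)^{2} = \left(0 + \frac{1}{6 + 2}\right)^{2} = \left(0 + \frac{1}{8}\right)^{2} = \left(\frac{1}{8}\right)^{2} = \frac{1}{64}$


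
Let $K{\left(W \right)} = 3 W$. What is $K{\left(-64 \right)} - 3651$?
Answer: $-3843$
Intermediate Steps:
$K{\left(-64 \right)} - 3651 = 3 \left(-64\right) - 3651 = -192 - 3651 = -3843$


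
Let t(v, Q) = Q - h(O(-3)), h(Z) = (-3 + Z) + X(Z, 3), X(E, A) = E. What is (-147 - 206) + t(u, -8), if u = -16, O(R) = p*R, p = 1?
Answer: -352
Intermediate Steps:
O(R) = R (O(R) = 1*R = R)
h(Z) = -3 + 2*Z (h(Z) = (-3 + Z) + Z = -3 + 2*Z)
t(v, Q) = 9 + Q (t(v, Q) = Q - (-3 + 2*(-3)) = Q - (-3 - 6) = Q - 1*(-9) = Q + 9 = 9 + Q)
(-147 - 206) + t(u, -8) = (-147 - 206) + (9 - 8) = -353 + 1 = -352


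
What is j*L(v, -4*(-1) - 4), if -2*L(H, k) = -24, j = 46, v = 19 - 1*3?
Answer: 552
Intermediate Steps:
v = 16 (v = 19 - 3 = 16)
L(H, k) = 12 (L(H, k) = -1/2*(-24) = 12)
j*L(v, -4*(-1) - 4) = 46*12 = 552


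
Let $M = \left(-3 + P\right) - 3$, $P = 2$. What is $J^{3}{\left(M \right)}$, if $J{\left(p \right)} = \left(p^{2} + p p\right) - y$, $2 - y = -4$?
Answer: $17576$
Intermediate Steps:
$y = 6$ ($y = 2 - -4 = 2 + 4 = 6$)
$M = -4$ ($M = \left(-3 + 2\right) - 3 = -1 - 3 = -4$)
$J{\left(p \right)} = -6 + 2 p^{2}$ ($J{\left(p \right)} = \left(p^{2} + p p\right) - 6 = \left(p^{2} + p^{2}\right) - 6 = 2 p^{2} - 6 = -6 + 2 p^{2}$)
$J^{3}{\left(M \right)} = \left(-6 + 2 \left(-4\right)^{2}\right)^{3} = \left(-6 + 2 \cdot 16\right)^{3} = \left(-6 + 32\right)^{3} = 26^{3} = 17576$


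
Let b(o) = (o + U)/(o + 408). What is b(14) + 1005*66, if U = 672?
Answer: 13995973/211 ≈ 66332.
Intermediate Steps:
b(o) = (672 + o)/(408 + o) (b(o) = (o + 672)/(o + 408) = (672 + o)/(408 + o))
b(14) + 1005*66 = (672 + 14)/(408 + 14) + 1005*66 = 686/422 + 66330 = (1/422)*686 + 66330 = 343/211 + 66330 = 13995973/211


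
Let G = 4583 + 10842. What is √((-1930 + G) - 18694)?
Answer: I*√5199 ≈ 72.104*I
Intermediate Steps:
G = 15425
√((-1930 + G) - 18694) = √((-1930 + 15425) - 18694) = √(13495 - 18694) = √(-5199) = I*√5199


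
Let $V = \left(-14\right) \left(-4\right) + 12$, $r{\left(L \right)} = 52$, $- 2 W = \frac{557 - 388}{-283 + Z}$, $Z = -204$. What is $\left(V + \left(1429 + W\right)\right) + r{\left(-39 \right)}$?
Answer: $\frac{1508895}{974} \approx 1549.2$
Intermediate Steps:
$W = \frac{169}{974}$ ($W = - \frac{\left(557 - 388\right) \frac{1}{-283 - 204}}{2} = - \frac{169 \frac{1}{-487}}{2} = - \frac{169 \left(- \frac{1}{487}\right)}{2} = \left(- \frac{1}{2}\right) \left(- \frac{169}{487}\right) = \frac{169}{974} \approx 0.17351$)
$V = 68$ ($V = 56 + 12 = 68$)
$\left(V + \left(1429 + W\right)\right) + r{\left(-39 \right)} = \left(68 + \left(1429 + \frac{169}{974}\right)\right) + 52 = \left(68 + \frac{1392015}{974}\right) + 52 = \frac{1458247}{974} + 52 = \frac{1508895}{974}$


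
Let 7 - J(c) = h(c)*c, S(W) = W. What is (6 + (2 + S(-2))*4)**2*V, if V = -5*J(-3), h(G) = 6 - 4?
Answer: -2340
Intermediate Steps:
h(G) = 2
J(c) = 7 - 2*c
V = -65 (V = -5*(7 - 2*(-3)) = -5*(7 + 6) = -5*13 = -65)
(6 + (2 + S(-2))*4)**2*V = (6 + (2 - 2)*4)**2*(-65) = (6 + 0*4)**2*(-65) = (6 + 0)**2*(-65) = 6**2*(-65) = 36*(-65) = -2340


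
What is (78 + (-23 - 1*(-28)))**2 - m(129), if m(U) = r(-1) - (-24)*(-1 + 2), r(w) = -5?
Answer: 6870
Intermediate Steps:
m(U) = 19 (m(U) = -5 - (-24)*(-1 + 2) = -5 - (-24) = -5 - 6*(-4) = -5 + 24 = 19)
(78 + (-23 - 1*(-28)))**2 - m(129) = (78 + (-23 - 1*(-28)))**2 - 1*19 = (78 + (-23 + 28))**2 - 19 = (78 + 5)**2 - 19 = 83**2 - 19 = 6889 - 19 = 6870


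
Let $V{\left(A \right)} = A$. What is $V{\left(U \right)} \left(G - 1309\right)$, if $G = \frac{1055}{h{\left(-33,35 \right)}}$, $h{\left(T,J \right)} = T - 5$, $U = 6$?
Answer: $- \frac{152391}{19} \approx -8020.6$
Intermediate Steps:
$h{\left(T,J \right)} = -5 + T$ ($h{\left(T,J \right)} = T - 5 = -5 + T$)
$G = - \frac{1055}{38}$ ($G = \frac{1055}{-5 - 33} = \frac{1055}{-38} = 1055 \left(- \frac{1}{38}\right) = - \frac{1055}{38} \approx -27.763$)
$V{\left(U \right)} \left(G - 1309\right) = 6 \left(- \frac{1055}{38} - 1309\right) = 6 \left(- \frac{50797}{38}\right) = - \frac{152391}{19}$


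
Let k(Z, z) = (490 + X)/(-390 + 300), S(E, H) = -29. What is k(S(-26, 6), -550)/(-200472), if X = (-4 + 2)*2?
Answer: 9/334120 ≈ 2.6936e-5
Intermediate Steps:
X = -4 (X = -2*2 = -4)
k(Z, z) = -27/5 (k(Z, z) = (490 - 4)/(-390 + 300) = 486/(-90) = 486*(-1/90) = -27/5)
k(S(-26, 6), -550)/(-200472) = -27/5/(-200472) = -27/5*(-1/200472) = 9/334120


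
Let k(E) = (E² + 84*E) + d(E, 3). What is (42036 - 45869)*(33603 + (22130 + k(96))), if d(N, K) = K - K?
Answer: -279858829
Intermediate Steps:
d(N, K) = 0
k(E) = E² + 84*E (k(E) = (E² + 84*E) + 0 = E² + 84*E)
(42036 - 45869)*(33603 + (22130 + k(96))) = (42036 - 45869)*(33603 + (22130 + 96*(84 + 96))) = -3833*(33603 + (22130 + 96*180)) = -3833*(33603 + (22130 + 17280)) = -3833*(33603 + 39410) = -3833*73013 = -279858829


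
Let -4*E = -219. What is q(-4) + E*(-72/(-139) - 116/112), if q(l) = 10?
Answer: -285605/15568 ≈ -18.346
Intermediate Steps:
E = 219/4 (E = -¼*(-219) = 219/4 ≈ 54.750)
q(-4) + E*(-72/(-139) - 116/112) = 10 + 219*(-72/(-139) - 116/112)/4 = 10 + 219*(-72*(-1/139) - 116*1/112)/4 = 10 + 219*(72/139 - 29/28)/4 = 10 + (219/4)*(-2015/3892) = 10 - 441285/15568 = -285605/15568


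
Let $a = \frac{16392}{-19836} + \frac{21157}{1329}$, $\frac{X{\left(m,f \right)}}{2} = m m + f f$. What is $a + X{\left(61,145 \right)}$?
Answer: $\frac{12084334879}{244093} \approx 49507.0$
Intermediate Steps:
$X{\left(m,f \right)} = 2 f^{2} + 2 m^{2}$ ($X{\left(m,f \right)} = 2 \left(m m + f f\right) = 2 \left(m^{2} + f^{2}\right) = 2 \left(f^{2} + m^{2}\right) = 2 f^{2} + 2 m^{2}$)
$a = \frac{3684123}{244093}$ ($a = 16392 \left(- \frac{1}{19836}\right) + 21157 \cdot \frac{1}{1329} = - \frac{1366}{1653} + \frac{21157}{1329} = \frac{3684123}{244093} \approx 15.093$)
$a + X{\left(61,145 \right)} = \frac{3684123}{244093} + \left(2 \cdot 145^{2} + 2 \cdot 61^{2}\right) = \frac{3684123}{244093} + \left(2 \cdot 21025 + 2 \cdot 3721\right) = \frac{3684123}{244093} + \left(42050 + 7442\right) = \frac{3684123}{244093} + 49492 = \frac{12084334879}{244093}$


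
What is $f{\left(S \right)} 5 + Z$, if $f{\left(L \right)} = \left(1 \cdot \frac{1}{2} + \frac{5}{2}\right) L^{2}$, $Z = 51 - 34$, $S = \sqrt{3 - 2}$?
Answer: $32$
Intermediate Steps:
$S = 1$ ($S = \sqrt{1} = 1$)
$Z = 17$
$f{\left(L \right)} = 3 L^{2}$ ($f{\left(L \right)} = \left(1 \cdot \frac{1}{2} + 5 \cdot \frac{1}{2}\right) L^{2} = \left(\frac{1}{2} + \frac{5}{2}\right) L^{2} = 3 L^{2}$)
$f{\left(S \right)} 5 + Z = 3 \cdot 1^{2} \cdot 5 + 17 = 3 \cdot 1 \cdot 5 + 17 = 3 \cdot 5 + 17 = 15 + 17 = 32$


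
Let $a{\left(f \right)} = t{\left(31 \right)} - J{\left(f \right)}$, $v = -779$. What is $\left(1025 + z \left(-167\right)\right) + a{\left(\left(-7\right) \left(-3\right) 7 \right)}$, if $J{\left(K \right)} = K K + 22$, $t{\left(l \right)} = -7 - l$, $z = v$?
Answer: $109449$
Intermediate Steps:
$z = -779$
$J{\left(K \right)} = 22 + K^{2}$ ($J{\left(K \right)} = K^{2} + 22 = 22 + K^{2}$)
$a{\left(f \right)} = -60 - f^{2}$ ($a{\left(f \right)} = \left(-7 - 31\right) - \left(22 + f^{2}\right) = -38 - \left(22 + f^{2}\right) = -60 - f^{2}$)
$\left(1025 + z \left(-167\right)\right) + a{\left(\left(-7\right) \left(-3\right) 7 \right)} = \left(1025 - -130093\right) - \left(60 + \left(\left(-7\right) \left(-3\right) 7\right)^{2}\right) = \left(1025 + 130093\right) - \left(60 + \left(21 \cdot 7\right)^{2}\right) = 131118 - 21669 = 109449$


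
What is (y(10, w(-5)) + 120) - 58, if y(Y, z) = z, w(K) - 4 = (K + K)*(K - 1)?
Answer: 126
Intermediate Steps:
w(K) = 4 + 2*K*(-1 + K) (w(K) = 4 + (K + K)*(K - 1) = 4 + (2*K)*(-1 + K) = 4 + 2*K*(-1 + K))
(y(10, w(-5)) + 120) - 58 = ((4 - 2*(-5) + 2*(-5)**2) + 120) - 58 = ((4 + 10 + 2*25) + 120) - 58 = ((4 + 10 + 50) + 120) - 58 = (64 + 120) - 58 = 184 - 58 = 126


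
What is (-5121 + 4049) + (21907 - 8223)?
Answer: 12612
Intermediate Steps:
(-5121 + 4049) + (21907 - 8223) = -1072 + 13684 = 12612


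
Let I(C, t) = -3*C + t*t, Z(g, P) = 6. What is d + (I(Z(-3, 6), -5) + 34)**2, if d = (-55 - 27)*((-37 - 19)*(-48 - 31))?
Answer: -361087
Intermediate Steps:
I(C, t) = t**2 - 3*C (I(C, t) = -3*C + t**2 = t**2 - 3*C)
d = -362768 (d = -(-4592)*(-79) = -82*4424 = -362768)
d + (I(Z(-3, 6), -5) + 34)**2 = -362768 + (((-5)**2 - 3*6) + 34)**2 = -362768 + ((25 - 18) + 34)**2 = -362768 + (7 + 34)**2 = -362768 + 41**2 = -362768 + 1681 = -361087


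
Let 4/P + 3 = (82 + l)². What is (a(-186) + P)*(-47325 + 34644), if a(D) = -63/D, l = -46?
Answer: -115824027/26722 ≈ -4334.4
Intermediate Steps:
P = 4/1293 (P = 4/(-3 + (82 - 46)²) = 4/(-3 + 36²) = 4/(-3 + 1296) = 4/1293 ≈ 0.0030936)
(a(-186) + P)*(-47325 + 34644) = (-63/(-186) + 4/1293)*(-47325 + 34644) = (-63*(-1/186) + 4/1293)*(-12681) = (21/62 + 4/1293)*(-12681) = (27401/80166)*(-12681) = -115824027/26722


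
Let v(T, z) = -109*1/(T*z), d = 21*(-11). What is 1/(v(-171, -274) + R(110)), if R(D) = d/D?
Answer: -117135/246256 ≈ -0.47566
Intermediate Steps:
d = -231
R(D) = -231/D
v(T, z) = -109/(T*z) (v(T, z) = -109*1/(T*z) = -109/(T*z))
1/(v(-171, -274) + R(110)) = 1/(-109/(-171*(-274)) - 231/110) = 1/(-109*(-1/171)*(-1/274) - 231*1/110) = 1/(-109/46854 - 21/10) = 1/(-246256/117135) = -117135/246256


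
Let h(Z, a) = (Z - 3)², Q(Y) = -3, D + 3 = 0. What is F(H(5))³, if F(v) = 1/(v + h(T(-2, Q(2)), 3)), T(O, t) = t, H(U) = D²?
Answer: 1/91125 ≈ 1.0974e-5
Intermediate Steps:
D = -3 (D = -3 + 0 = -3)
H(U) = 9 (H(U) = (-3)² = 9)
h(Z, a) = (-3 + Z)²
F(v) = 1/(36 + v) (F(v) = 1/(v + (-3 - 3)²) = 1/(v + (-6)²) = 1/(v + 36) = 1/(36 + v))
F(H(5))³ = (1/(36 + 9))³ = (1/45)³ = 1/91125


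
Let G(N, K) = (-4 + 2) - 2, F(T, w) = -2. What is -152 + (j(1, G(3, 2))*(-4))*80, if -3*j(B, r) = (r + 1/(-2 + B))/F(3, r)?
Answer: 344/3 ≈ 114.67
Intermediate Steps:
G(N, K) = -4 (G(N, K) = -2 - 2 = -4)
j(B, r) = r/6 + 1/(6*(-2 + B)) (j(B, r) = -(r + 1/(-2 + B))/(3*(-2)) = -(r + 1/(-2 + B))*(-1)/(3*2) = -(-r/2 - 1/(2*(-2 + B)))/3 = r/6 + 1/(6*(-2 + B)))
-152 + (j(1, G(3, 2))*(-4))*80 = -152 + (((1 - 2*(-4) + 1*(-4))/(6*(-2 + 1)))*(-4))*80 = -152 + (((⅙)*(1 + 8 - 4)/(-1))*(-4))*80 = -152 + (((⅙)*(-1)*5)*(-4))*80 = -152 - ⅚*(-4)*80 = -152 + (10/3)*80 = -152 + 800/3 = 344/3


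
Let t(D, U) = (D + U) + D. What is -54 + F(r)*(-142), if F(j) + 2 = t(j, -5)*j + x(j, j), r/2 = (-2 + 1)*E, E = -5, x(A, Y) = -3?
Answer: -20644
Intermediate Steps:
t(D, U) = U + 2*D
r = 10 (r = 2*((-2 + 1)*(-5)) = 2*(-1*(-5)) = 2*5 = 10)
F(j) = -5 + j*(-5 + 2*j) (F(j) = -2 + ((-5 + 2*j)*j - 3) = -2 + (j*(-5 + 2*j) - 3) = -2 + (-3 + j*(-5 + 2*j)) = -5 + j*(-5 + 2*j))
-54 + F(r)*(-142) = -54 + (-5 + 10*(-5 + 2*10))*(-142) = -54 + (-5 + 10*(-5 + 20))*(-142) = -54 + (-5 + 10*15)*(-142) = -54 + (-5 + 150)*(-142) = -54 + 145*(-142) = -54 - 20590 = -20644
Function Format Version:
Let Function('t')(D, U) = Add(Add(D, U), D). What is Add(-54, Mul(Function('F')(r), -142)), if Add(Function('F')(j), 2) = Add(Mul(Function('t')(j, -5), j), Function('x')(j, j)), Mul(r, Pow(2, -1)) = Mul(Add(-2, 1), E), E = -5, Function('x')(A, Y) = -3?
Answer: -20644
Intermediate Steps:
Function('t')(D, U) = Add(U, Mul(2, D))
r = 10 (r = Mul(2, Mul(Add(-2, 1), -5)) = Mul(2, Mul(-1, -5)) = Mul(2, 5) = 10)
Function('F')(j) = Add(-5, Mul(j, Add(-5, Mul(2, j)))) (Function('F')(j) = Add(-2, Add(Mul(Add(-5, Mul(2, j)), j), -3)) = Add(-2, Add(Mul(j, Add(-5, Mul(2, j))), -3)) = Add(-2, Add(-3, Mul(j, Add(-5, Mul(2, j))))) = Add(-5, Mul(j, Add(-5, Mul(2, j)))))
Add(-54, Mul(Function('F')(r), -142)) = Add(-54, Mul(Add(-5, Mul(10, Add(-5, Mul(2, 10)))), -142)) = Add(-54, Mul(Add(-5, Mul(10, Add(-5, 20))), -142)) = Add(-54, Mul(Add(-5, Mul(10, 15)), -142)) = Add(-54, Mul(Add(-5, 150), -142)) = Add(-54, Mul(145, -142)) = Add(-54, -20590) = -20644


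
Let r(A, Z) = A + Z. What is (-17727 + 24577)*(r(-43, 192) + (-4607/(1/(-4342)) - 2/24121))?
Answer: 3305195451571850/24121 ≈ 1.3703e+11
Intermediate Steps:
(-17727 + 24577)*(r(-43, 192) + (-4607/(1/(-4342)) - 2/24121)) = (-17727 + 24577)*((-43 + 192) + (-4607/(1/(-4342)) - 2/24121)) = 6850*(149 + (-4607/(-1/4342) - 2*1/24121)) = 6850*(149 + (-4607*(-4342) - 2/24121)) = 6850*(149 + (20003594 - 2/24121)) = 6850*(149 + 482506690872/24121) = 6850*(482510284901/24121) = 3305195451571850/24121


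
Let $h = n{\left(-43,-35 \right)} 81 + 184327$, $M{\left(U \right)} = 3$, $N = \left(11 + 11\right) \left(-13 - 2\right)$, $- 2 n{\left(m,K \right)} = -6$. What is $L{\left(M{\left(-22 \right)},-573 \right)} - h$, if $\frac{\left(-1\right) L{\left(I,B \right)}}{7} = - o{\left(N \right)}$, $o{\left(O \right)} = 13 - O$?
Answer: $-182169$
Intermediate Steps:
$n{\left(m,K \right)} = 3$ ($n{\left(m,K \right)} = \left(- \frac{1}{2}\right) \left(-6\right) = 3$)
$N = -330$ ($N = 22 \left(-15\right) = -330$)
$L{\left(I,B \right)} = 2401$ ($L{\left(I,B \right)} = - 7 \left(- (13 - -330)\right) = - 7 \left(- (13 + 330)\right) = - 7 \left(\left(-1\right) 343\right) = \left(-7\right) \left(-343\right) = 2401$)
$h = 184570$ ($h = 3 \cdot 81 + 184327 = 243 + 184327 = 184570$)
$L{\left(M{\left(-22 \right)},-573 \right)} - h = 2401 - 184570 = -182169$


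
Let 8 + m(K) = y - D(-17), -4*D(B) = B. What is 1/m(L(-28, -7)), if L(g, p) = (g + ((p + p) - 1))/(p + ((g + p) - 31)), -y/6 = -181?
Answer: 4/4295 ≈ 0.00093132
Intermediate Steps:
y = 1086 (y = -6*(-181) = 1086)
D(B) = -B/4
L(g, p) = (-1 + g + 2*p)/(-31 + g + 2*p) (L(g, p) = (g + (2*p - 1))/(p + (-31 + g + p)) = (g + (-1 + 2*p))/(-31 + g + 2*p) = (-1 + g + 2*p)/(-31 + g + 2*p))
m(K) = 4295/4 (m(K) = -8 + (1086 - (-1)*(-17)/4) = -8 + (1086 - 1*17/4) = -8 + (1086 - 17/4) = -8 + 4327/4 = 4295/4)
1/m(L(-28, -7)) = 1/(4295/4) = 4/4295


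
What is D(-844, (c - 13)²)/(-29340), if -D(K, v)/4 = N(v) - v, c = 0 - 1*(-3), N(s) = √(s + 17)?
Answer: -20/1467 + √13/2445 ≈ -0.012159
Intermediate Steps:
N(s) = √(17 + s)
c = 3 (c = 0 + 3 = 3)
D(K, v) = -4*√(17 + v) + 4*v (D(K, v) = -4*(√(17 + v) - v) = -4*√(17 + v) + 4*v)
D(-844, (c - 13)²)/(-29340) = (-4*√(17 + (3 - 13)²) + 4*(3 - 13)²)/(-29340) = (-4*√(17 + (-10)²) + 4*(-10)²)*(-1/29340) = (-4*√(17 + 100) + 4*100)*(-1/29340) = (-12*√13 + 400)*(-1/29340) = (400 - 12*√13)*(-1/29340) = -20/1467 + √13/2445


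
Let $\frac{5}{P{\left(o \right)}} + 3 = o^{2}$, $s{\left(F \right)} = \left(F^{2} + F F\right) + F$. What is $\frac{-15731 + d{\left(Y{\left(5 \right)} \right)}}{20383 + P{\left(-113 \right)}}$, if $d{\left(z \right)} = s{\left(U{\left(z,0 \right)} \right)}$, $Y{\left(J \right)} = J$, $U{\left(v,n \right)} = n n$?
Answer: $- \frac{200821946}{260209383} \approx -0.77177$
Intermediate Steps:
$U{\left(v,n \right)} = n^{2}$
$s{\left(F \right)} = F + 2 F^{2}$ ($s{\left(F \right)} = \left(F^{2} + F^{2}\right) + F = 2 F^{2} + F = F + 2 F^{2}$)
$P{\left(o \right)} = \frac{5}{-3 + o^{2}}$
$d{\left(z \right)} = 0$ ($d{\left(z \right)} = 0^{2} \left(1 + 2 \cdot 0^{2}\right) = 0 \left(1 + 2 \cdot 0\right) = 0 \left(1 + 0\right) = 0 \cdot 1 = 0$)
$\frac{-15731 + d{\left(Y{\left(5 \right)} \right)}}{20383 + P{\left(-113 \right)}} = \frac{-15731 + 0}{20383 + \frac{5}{-3 + \left(-113\right)^{2}}} = - \frac{15731}{20383 + \frac{5}{-3 + 12769}} = - \frac{15731}{20383 + \frac{5}{12766}} = - \frac{15731}{\frac{260209383}{12766}} = \left(-15731\right) \frac{12766}{260209383} = - \frac{200821946}{260209383}$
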